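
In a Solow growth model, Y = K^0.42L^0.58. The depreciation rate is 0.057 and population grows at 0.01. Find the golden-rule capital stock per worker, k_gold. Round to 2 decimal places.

k_gold ≈ 23.68

The effective depreciation rate is n + δ = 0.01 + 0.057 = 0.067.
Setting f'(k) = n+δ gives 0.42·k^(0.42−1) = 0.067, hence k_gold = (0.42/0.067)^(1/0.58) ≈ 23.6831.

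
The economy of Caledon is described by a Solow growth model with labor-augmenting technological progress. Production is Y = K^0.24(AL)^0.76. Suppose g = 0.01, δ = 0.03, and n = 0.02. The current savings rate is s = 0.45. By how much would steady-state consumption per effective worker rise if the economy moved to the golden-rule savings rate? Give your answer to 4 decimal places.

Δc ≈ 0.1382

Capital per effective worker breaks even when investment replaces (n + g + δ)·k; here n + g + δ = 0.06.
Current steady state (s = 0.45): k* = (0.45/0.06)^(1/0.76) ≈ 14.1709, y* = 14.1709^0.24 ≈ 1.8894, c* = (1−0.45)·1.8894 ≈ 1.0392.
Setting f'(k) = n+g+δ gives 0.24·k^(0.24−1) = 0.06, hence k_gold = (0.24/0.06)^(1/0.76) ≈ 6.1970.
y_gold = 6.1970^0.24 ≈ 1.5493, c_gold = y_gold − 0.06·k_gold ≈ 1.1774.
Gain: Δc = 1.1774 − 1.0392 ≈ 0.1382.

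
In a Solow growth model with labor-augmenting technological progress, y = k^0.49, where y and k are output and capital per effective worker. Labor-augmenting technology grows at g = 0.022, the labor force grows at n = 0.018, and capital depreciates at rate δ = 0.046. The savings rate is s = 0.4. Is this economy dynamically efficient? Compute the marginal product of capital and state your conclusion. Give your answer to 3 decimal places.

The effective depreciation rate is n + g + δ = 0.018 + 0.022 + 0.046 = 0.086.
Steady-state k*: s·k^0.49 = 0.086·k gives k* = (0.4/0.086)^(1/0.51) ≈ 20.3678.
MPK = 0.49·20.3678^(-0.51) ≈ 0.1053.
MPK > n+g+δ = 0.086, so the economy is dynamically efficient (under-saving).

dynamically efficient; MPK ≈ 0.105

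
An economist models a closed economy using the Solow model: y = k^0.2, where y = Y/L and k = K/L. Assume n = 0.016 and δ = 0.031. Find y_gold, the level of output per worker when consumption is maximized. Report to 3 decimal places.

y_gold ≈ 1.436

Capital per worker breaks even when investment replaces (n + δ)·k; here n + δ = 0.047.
Setting f'(k) = n+δ gives 0.2·k^(0.2−1) = 0.047, hence k_gold = (0.2/0.047)^(1/0.8) ≈ 6.1117.
Output: y_gold = k_gold^0.2 = 6.1117^0.2 ≈ 1.4363.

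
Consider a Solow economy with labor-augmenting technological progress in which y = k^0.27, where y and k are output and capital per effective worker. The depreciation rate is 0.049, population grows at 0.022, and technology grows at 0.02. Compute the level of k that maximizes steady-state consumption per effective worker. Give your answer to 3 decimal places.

Capital per effective worker breaks even when investment replaces (n + g + δ)·k; here n + g + δ = 0.091.
Golden rule sets MPK = n+g+δ: 0.27·k^(0.27−1) = 0.091, so k_gold = (0.27/0.091)^(1/0.73) ≈ 4.4363.

k_gold ≈ 4.436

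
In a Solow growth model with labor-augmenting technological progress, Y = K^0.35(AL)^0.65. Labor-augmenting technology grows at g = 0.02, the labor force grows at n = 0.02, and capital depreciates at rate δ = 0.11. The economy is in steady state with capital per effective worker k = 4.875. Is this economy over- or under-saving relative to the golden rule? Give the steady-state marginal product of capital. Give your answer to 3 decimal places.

Capital per effective worker breaks even when investment replaces (n + g + δ)·k; here n + g + δ = 0.15.
MPK = 0.35·k^(0.35−1) = 0.35·4.875^(-0.65) ≈ 0.1250.
MPK < 0.15, so the economy is dynamically inefficient (over-saving).

over-saving; MPK ≈ 0.125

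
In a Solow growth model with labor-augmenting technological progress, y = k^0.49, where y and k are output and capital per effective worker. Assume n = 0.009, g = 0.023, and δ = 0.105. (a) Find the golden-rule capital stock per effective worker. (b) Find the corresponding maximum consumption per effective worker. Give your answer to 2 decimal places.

(a) k_gold ≈ 12.17; (b) c_gold ≈ 1.74

n + g + δ = 0.009 + 0.023 + 0.105 = 0.137.
Setting f'(k) = n+g+δ gives 0.49·k^(0.49−1) = 0.137, hence k_gold = (0.49/0.137)^(1/0.51) ≈ 12.1688.
y_gold = 12.1688^0.49 ≈ 3.4023; c_gold = y_gold − 0.137·k_gold ≈ 1.7352.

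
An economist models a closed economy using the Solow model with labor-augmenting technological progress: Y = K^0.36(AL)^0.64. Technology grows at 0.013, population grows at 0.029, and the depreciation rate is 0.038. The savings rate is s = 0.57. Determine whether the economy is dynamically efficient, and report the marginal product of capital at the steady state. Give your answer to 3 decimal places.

dynamically inefficient; MPK ≈ 0.051

Break-even investment rate: n + g + δ = 0.029 + 0.013 + 0.038 = 0.08.
Steady-state k*: s·k^0.36 = 0.08·k gives k* = (0.57/0.08)^(1/0.64) ≈ 21.5019.
MPK = 0.36·21.5019^(-0.64) ≈ 0.0505.
MPK < n+g+δ = 0.08, so the economy is dynamically inefficient (over-saving).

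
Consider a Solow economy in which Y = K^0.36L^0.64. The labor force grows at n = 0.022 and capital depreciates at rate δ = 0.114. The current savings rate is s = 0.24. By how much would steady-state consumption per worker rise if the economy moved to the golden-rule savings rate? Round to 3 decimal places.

Δc ≈ 0.060

The effective depreciation rate is n + δ = 0.022 + 0.114 = 0.136.
Current steady state (s = 0.24): k* = (0.24/0.136)^(1/0.64) ≈ 2.4290, y* = 2.4290^0.36 ≈ 1.3764, c* = (1−0.24)·1.3764 ≈ 1.0461.
Setting f'(k) = n+δ gives 0.36·k^(0.36−1) = 0.136, hence k_gold = (0.36/0.136)^(1/0.64) ≈ 4.5769.
y_gold = 4.5769^0.36 ≈ 1.7290, c_gold = y_gold − 0.136·k_gold ≈ 1.1066.
Gain: Δc = 1.1066 − 1.0461 ≈ 0.0605.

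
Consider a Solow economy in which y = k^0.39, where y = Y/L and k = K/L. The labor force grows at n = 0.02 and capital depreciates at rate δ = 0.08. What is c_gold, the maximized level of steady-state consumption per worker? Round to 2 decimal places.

c_gold ≈ 1.46

Capital per worker breaks even when investment replaces (n + δ)·k; here n + δ = 0.1.
Setting f'(k) = n+δ gives 0.39·k^(0.39−1) = 0.1, hence k_gold = (0.39/0.1)^(1/0.61) ≈ 9.3102.
y_gold = 9.3102^0.39 ≈ 2.3872.
c_gold = y_gold − (n+δ)·k_gold = 2.3872 − 0.1·9.3102 ≈ 1.4562.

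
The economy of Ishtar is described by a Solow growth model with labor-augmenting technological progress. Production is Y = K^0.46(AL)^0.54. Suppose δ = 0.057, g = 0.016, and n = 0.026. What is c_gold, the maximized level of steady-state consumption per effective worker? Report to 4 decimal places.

c_gold ≈ 1.9984

Capital per effective worker breaks even when investment replaces (n + g + δ)·k; here n + g + δ = 0.099.
Golden rule sets MPK = n+g+δ: 0.46·k^(0.46−1) = 0.099, so k_gold = (0.46/0.099)^(1/0.54) ≈ 17.1954.
y_gold = 17.1954^0.46 ≈ 3.7007.
c_gold = y_gold − (n+g+δ)·k_gold = 3.7007 − 0.099·17.1954 ≈ 1.9984.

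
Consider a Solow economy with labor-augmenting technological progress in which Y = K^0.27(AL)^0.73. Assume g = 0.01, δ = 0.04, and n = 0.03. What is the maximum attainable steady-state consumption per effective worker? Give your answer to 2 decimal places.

Capital per effective worker breaks even when investment replaces (n + g + δ)·k; here n + g + δ = 0.08.
Maximizing c = f(k) − (n+g+δ)·k gives f'(k) = n+g+δ, i.e. 0.27·k^(0.27−1) = 0.08, so k_gold = (0.27/0.08)^(1/0.73) ≈ 5.2925.
y_gold = 5.2925^0.27 ≈ 1.5682.
c_gold = y_gold − (n+g+δ)·k_gold = 1.5682 − 0.08·5.2925 ≈ 1.1448.

c_gold ≈ 1.14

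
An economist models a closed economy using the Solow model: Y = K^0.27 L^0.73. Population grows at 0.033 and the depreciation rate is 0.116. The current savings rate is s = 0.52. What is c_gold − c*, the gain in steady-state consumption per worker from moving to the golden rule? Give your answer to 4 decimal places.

Δc ≈ 0.1474

The effective depreciation rate is n + δ = 0.033 + 0.116 = 0.149.
Current steady state (s = 0.52): k* = (0.52/0.149)^(1/0.73) ≈ 5.5410, y* = 5.5410^0.27 ≈ 1.5877, c* = (1−0.52)·1.5877 ≈ 0.7621.
Maximizing c = f(k) − (n+δ)·k gives f'(k) = n+δ, i.e. 0.27·k^(0.27−1) = 0.149, so k_gold = (0.27/0.149)^(1/0.73) ≈ 2.2577.
y_gold = 2.2577^0.27 ≈ 1.2459, c_gold = y_gold − 0.149·k_gold ≈ 0.9095.
Gain: Δc = 0.9095 − 0.7621 ≈ 0.1474.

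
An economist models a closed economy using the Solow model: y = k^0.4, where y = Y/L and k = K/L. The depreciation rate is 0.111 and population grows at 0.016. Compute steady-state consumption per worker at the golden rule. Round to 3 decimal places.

c_gold ≈ 1.289

n + δ = 0.016 + 0.111 = 0.127.
At the golden rule the marginal product of capital equals n+δ: 0.4·k^(0.4−1) = 0.127. Solving, k_gold = (0.4/0.127)^(1/0.6) ≈ 6.7675.
y_gold = 6.7675^0.4 ≈ 2.1487.
c_gold = y_gold − (n+δ)·k_gold = 2.1487 − 0.127·6.7675 ≈ 1.2892.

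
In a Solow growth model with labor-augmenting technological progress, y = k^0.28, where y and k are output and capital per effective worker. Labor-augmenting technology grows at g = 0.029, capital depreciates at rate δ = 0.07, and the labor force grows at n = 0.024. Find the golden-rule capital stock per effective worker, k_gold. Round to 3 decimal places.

k_gold ≈ 3.135

n + g + δ = 0.024 + 0.029 + 0.07 = 0.123.
At the golden rule the marginal product of capital equals n+g+δ: 0.28·k^(0.28−1) = 0.123. Solving, k_gold = (0.28/0.123)^(1/0.72) ≈ 3.1346.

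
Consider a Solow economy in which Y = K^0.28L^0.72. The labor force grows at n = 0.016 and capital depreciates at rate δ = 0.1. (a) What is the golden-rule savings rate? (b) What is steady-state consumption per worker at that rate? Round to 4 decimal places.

n + δ = 0.016 + 0.1 = 0.116.
For Cobb-Douglas, s_gold equals capital's share: s_gold = 0.28.
At the golden rule the marginal product of capital equals n+δ: 0.28·k^(0.28−1) = 0.116. Solving, k_gold = (0.28/0.116)^(1/0.72) ≈ 3.4004.
y_gold = 3.4004^0.28 ≈ 1.4087; c_gold = (1−0.28)·y_gold ≈ 1.0143.

(a) s_gold = 0.2800; (b) c_gold ≈ 1.0143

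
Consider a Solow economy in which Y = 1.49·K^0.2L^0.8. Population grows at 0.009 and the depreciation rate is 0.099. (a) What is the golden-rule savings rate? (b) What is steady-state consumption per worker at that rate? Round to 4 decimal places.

(a) s_gold = 0.2000; (b) c_gold ≈ 1.5363

Capital per worker breaks even when investment replaces (n + δ)·k; here n + δ = 0.108.
For Cobb-Douglas, s_gold equals capital's share: s_gold = 0.2.
At the golden rule the marginal product of capital equals n+δ: 0.2·1.49·k^(0.2−1) = 0.108. Solving, k_gold = (0.2·1.49/0.108)^(1/0.8) ≈ 3.5562.
y_gold = 1.49·3.5562^0.2 ≈ 1.9204; c_gold = (1−0.2)·y_gold ≈ 1.5363.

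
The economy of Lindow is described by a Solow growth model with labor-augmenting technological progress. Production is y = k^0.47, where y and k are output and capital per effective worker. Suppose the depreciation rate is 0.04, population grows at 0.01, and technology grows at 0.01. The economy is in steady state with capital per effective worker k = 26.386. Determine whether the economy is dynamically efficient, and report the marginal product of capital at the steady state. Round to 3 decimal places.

Capital per effective worker breaks even when investment replaces (n + g + δ)·k; here n + g + δ = 0.06.
MPK = 0.47·k^(0.47−1) = 0.47·26.386^(-0.53) ≈ 0.0829.
MPK > 0.06, so the economy is dynamically efficient (under-saving).

dynamically efficient; MPK ≈ 0.083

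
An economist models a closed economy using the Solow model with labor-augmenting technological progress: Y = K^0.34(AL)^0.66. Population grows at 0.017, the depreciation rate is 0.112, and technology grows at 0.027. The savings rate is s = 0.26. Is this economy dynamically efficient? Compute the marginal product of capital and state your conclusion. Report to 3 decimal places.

dynamically efficient; MPK ≈ 0.204

The effective depreciation rate is n + g + δ = 0.017 + 0.027 + 0.112 = 0.156.
Steady-state k*: s·k^0.34 = 0.156·k gives k* = (0.26/0.156)^(1/0.66) ≈ 2.1684.
MPK = 0.34·2.1684^(-0.66) ≈ 0.2040.
MPK > n+g+δ = 0.156, so the economy is dynamically efficient (under-saving).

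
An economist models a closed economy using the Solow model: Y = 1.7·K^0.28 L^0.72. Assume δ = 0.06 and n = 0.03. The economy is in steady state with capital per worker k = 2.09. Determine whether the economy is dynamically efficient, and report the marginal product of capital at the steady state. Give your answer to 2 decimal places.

dynamically efficient; MPK ≈ 0.28

n + δ = 0.03 + 0.06 = 0.09.
MPK = 0.28·1.7·k^(0.28−1) = 0.28·1.7·2.09^(-0.72) ≈ 0.2800.
MPK > 0.09, so the economy is dynamically efficient (under-saving).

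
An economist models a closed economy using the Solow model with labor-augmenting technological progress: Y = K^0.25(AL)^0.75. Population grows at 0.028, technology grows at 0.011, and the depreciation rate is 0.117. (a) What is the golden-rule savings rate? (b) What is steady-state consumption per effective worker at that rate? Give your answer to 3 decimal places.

Capital per effective worker breaks even when investment replaces (n + g + δ)·k; here n + g + δ = 0.156.
For Cobb-Douglas, s_gold equals capital's share: s_gold = 0.25.
Golden rule sets MPK = n+g+δ: 0.25·k^(0.25−1) = 0.156, so k_gold = (0.25/0.156)^(1/0.75) ≈ 1.8754.
y_gold = 1.8754^0.25 ≈ 1.1702; c_gold = (1−0.25)·y_gold ≈ 0.8777.

(a) s_gold = 0.250; (b) c_gold ≈ 0.878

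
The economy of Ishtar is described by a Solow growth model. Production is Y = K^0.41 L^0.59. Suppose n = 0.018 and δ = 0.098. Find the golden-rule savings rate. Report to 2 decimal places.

Capital per worker breaks even when investment replaces (n + δ)·k; here n + δ = 0.116.
At the golden rule MPK = n+δ, and in any Cobb-Douglas steady state s = (n+δ)·k/y = MPK·k/y = capital's share 0.41.

s_gold = 0.41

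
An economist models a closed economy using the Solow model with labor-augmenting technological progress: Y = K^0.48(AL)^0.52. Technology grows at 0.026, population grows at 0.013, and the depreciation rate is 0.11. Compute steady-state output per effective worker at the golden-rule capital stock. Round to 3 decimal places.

y_gold ≈ 2.944

Capital per effective worker breaks even when investment replaces (n + g + δ)·k; here n + g + δ = 0.149.
Golden rule sets MPK = n+g+δ: 0.48·k^(0.48−1) = 0.149, so k_gold = (0.48/0.149)^(1/0.52) ≈ 9.4848.
Output: y_gold = k_gold^0.48 = 9.4848^0.48 ≈ 2.9442.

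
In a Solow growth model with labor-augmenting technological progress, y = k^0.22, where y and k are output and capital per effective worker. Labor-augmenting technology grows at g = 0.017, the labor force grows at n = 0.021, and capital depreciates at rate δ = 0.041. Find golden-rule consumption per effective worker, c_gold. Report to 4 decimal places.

c_gold ≈ 1.0412

n + g + δ = 0.021 + 0.017 + 0.041 = 0.079.
Setting f'(k) = n+g+δ gives 0.22·k^(0.22−1) = 0.079, hence k_gold = (0.22/0.079)^(1/0.78) ≈ 3.7175.
y_gold = 3.7175^0.22 ≈ 1.3349.
c_gold = y_gold − (n+g+δ)·k_gold = 1.3349 − 0.079·3.7175 ≈ 1.0412.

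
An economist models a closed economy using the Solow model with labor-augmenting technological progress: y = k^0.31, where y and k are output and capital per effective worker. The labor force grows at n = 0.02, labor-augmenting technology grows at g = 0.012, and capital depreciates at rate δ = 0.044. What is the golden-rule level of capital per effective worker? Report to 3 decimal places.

Break-even investment rate: n + g + δ = 0.02 + 0.012 + 0.044 = 0.076.
Setting f'(k) = n+g+δ gives 0.31·k^(0.31−1) = 0.076, hence k_gold = (0.31/0.076)^(1/0.69) ≈ 7.6710.

k_gold ≈ 7.671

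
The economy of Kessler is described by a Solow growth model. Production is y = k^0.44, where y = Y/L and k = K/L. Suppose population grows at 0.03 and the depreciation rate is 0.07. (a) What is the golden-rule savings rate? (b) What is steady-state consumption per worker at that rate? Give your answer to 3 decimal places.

(a) s_gold = 0.440; (b) c_gold ≈ 1.794

n + δ = 0.03 + 0.07 = 0.1.
For Cobb-Douglas, s_gold equals capital's share: s_gold = 0.44.
Maximizing c = f(k) − (n+δ)·k gives f'(k) = n+δ, i.e. 0.44·k^(0.44−1) = 0.1, so k_gold = (0.44/0.1)^(1/0.56) ≈ 14.0936.
y_gold = 14.0936^0.44 ≈ 3.2031; c_gold = (1−0.44)·y_gold ≈ 1.7937.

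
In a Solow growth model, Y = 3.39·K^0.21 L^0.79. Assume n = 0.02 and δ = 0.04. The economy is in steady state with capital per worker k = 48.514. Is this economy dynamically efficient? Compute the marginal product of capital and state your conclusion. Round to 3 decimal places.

n + δ = 0.02 + 0.04 = 0.06.
MPK = 0.21·3.39·k^(0.21−1) = 0.21·3.39·48.514^(-0.79) ≈ 0.0332.
MPK < 0.06, so the economy is dynamically inefficient (over-saving).

dynamically inefficient; MPK ≈ 0.033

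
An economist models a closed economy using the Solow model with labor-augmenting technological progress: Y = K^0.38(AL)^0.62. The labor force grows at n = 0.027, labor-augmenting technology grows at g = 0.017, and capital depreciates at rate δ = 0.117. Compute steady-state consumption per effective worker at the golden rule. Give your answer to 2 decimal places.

c_gold ≈ 1.05

n + g + δ = 0.027 + 0.017 + 0.117 = 0.161.
Maximizing c = f(k) − (n+g+δ)·k gives f'(k) = n+g+δ, i.e. 0.38·k^(0.38−1) = 0.161, so k_gold = (0.38/0.161)^(1/0.62) ≈ 3.9953.
y_gold = 3.9953^0.38 ≈ 1.6927.
c_gold = y_gold − (n+g+δ)·k_gold = 1.6927 − 0.161·3.9953 ≈ 1.0495.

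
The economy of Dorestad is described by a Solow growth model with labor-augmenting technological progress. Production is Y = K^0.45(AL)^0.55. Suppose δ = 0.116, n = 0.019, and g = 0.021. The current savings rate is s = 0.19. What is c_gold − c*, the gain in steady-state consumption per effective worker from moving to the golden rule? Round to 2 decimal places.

The effective depreciation rate is n + g + δ = 0.019 + 0.021 + 0.116 = 0.156.
Current steady state (s = 0.19): k* = (0.19/0.156)^(1/0.55) ≈ 1.4312, y* = 1.4312^0.45 ≈ 1.1751, c* = (1−0.19)·1.1751 ≈ 0.9518.
Setting f'(k) = n+g+δ gives 0.45·k^(0.45−1) = 0.156, hence k_gold = (0.45/0.156)^(1/0.55) ≈ 6.8631.
y_gold = 6.8631^0.45 ≈ 2.3792, c_gold = y_gold − 0.156·k_gold ≈ 1.3086.
Gain: Δc = 1.3086 − 0.9518 ≈ 0.3568.

Δc ≈ 0.36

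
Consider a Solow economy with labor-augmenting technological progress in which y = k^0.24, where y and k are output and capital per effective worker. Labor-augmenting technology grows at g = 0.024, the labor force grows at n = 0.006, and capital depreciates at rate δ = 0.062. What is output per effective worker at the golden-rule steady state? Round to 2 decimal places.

n + g + δ = 0.006 + 0.024 + 0.062 = 0.092.
Golden rule sets MPK = n+g+δ: 0.24·k^(0.24−1) = 0.092, so k_gold = (0.24/0.092)^(1/0.76) ≈ 3.5312.
Output: y_gold = k_gold^0.24 = 3.5312^0.24 ≈ 1.3536.

y_gold ≈ 1.35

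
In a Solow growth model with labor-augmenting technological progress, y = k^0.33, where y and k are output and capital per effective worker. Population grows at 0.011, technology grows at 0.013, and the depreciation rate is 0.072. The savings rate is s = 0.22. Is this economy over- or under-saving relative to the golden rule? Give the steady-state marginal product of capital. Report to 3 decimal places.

Break-even investment rate: n + g + δ = 0.011 + 0.013 + 0.072 = 0.096.
Steady-state k*: s·k^0.33 = 0.096·k gives k* = (0.22/0.096)^(1/0.67) ≈ 3.4478.
MPK = 0.33·3.4478^(-0.67) ≈ 0.1440.
MPK > n+g+δ = 0.096, so the economy is dynamically efficient (under-saving).

under-saving; MPK ≈ 0.144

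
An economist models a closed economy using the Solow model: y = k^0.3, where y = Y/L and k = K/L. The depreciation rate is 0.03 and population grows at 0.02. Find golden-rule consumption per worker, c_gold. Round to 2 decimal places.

n + δ = 0.02 + 0.03 = 0.05.
Setting f'(k) = n+δ gives 0.3·k^(0.3−1) = 0.05, hence k_gold = (0.3/0.05)^(1/0.7) ≈ 12.9314.
y_gold = 12.9314^0.3 ≈ 2.1552.
c_gold = y_gold − (n+δ)·k_gold = 2.1552 − 0.05·12.9314 ≈ 1.5087.

c_gold ≈ 1.51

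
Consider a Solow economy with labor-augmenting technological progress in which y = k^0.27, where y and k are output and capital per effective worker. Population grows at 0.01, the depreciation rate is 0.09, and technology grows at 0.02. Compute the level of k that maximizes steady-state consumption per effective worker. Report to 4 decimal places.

Capital per effective worker breaks even when investment replaces (n + g + δ)·k; here n + g + δ = 0.12.
Setting f'(k) = n+g+δ gives 0.27·k^(0.27−1) = 0.12, hence k_gold = (0.27/0.12)^(1/0.73) ≈ 3.0370.

k_gold ≈ 3.0370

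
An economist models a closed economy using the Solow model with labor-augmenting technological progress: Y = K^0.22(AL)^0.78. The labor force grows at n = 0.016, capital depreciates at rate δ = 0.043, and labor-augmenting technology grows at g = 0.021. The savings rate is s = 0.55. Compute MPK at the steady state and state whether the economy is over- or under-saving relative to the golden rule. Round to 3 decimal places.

over-saving; MPK ≈ 0.032

The effective depreciation rate is n + g + δ = 0.016 + 0.021 + 0.043 = 0.08.
Steady-state k*: s·k^0.22 = 0.08·k gives k* = (0.55/0.08)^(1/0.78) ≈ 11.8420.
MPK = 0.22·11.8420^(-0.78) ≈ 0.0320.
MPK < n+g+δ = 0.08, so the economy is dynamically inefficient (over-saving).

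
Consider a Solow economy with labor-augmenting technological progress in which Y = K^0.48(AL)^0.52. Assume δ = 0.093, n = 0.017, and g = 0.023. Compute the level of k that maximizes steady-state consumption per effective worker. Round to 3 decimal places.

The effective depreciation rate is n + g + δ = 0.017 + 0.023 + 0.093 = 0.133.
At the golden rule the marginal product of capital equals n+g+δ: 0.48·k^(0.48−1) = 0.133. Solving, k_gold = (0.48/0.133)^(1/0.52) ≈ 11.8006.

k_gold ≈ 11.801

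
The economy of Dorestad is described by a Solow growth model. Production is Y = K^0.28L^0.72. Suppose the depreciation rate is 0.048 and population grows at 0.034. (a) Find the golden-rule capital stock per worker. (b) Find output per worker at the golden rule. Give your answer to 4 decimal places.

n + δ = 0.034 + 0.048 = 0.082.
Setting f'(k) = n+δ gives 0.28·k^(0.28−1) = 0.082, hence k_gold = (0.28/0.082)^(1/0.72) ≈ 5.5050.
y_gold = 5.5050^0.28 ≈ 1.6122.

(a) k_gold ≈ 5.5050; (b) y_gold ≈ 1.6122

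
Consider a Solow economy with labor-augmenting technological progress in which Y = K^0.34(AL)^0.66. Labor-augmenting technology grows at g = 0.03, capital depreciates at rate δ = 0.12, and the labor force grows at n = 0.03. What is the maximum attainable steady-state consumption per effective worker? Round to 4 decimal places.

Capital per effective worker breaks even when investment replaces (n + g + δ)·k; here n + g + δ = 0.18.
At the golden rule the marginal product of capital equals n+g+δ: 0.34·k^(0.34−1) = 0.18. Solving, k_gold = (0.34/0.18)^(1/0.66) ≈ 2.6212.
y_gold = 2.6212^0.34 ≈ 1.3877.
c_gold = y_gold − (n+g+δ)·k_gold = 1.3877 − 0.18·2.6212 ≈ 0.9159.

c_gold ≈ 0.9159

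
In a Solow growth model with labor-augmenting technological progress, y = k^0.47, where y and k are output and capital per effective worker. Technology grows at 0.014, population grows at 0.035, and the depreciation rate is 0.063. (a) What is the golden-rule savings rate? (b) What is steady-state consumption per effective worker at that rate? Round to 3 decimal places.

(a) s_gold = 0.470; (b) c_gold ≈ 1.891

Break-even investment rate: n + g + δ = 0.035 + 0.014 + 0.063 = 0.112.
For Cobb-Douglas, s_gold equals capital's share: s_gold = 0.47.
Golden rule sets MPK = n+g+δ: 0.47·k^(0.47−1) = 0.112, so k_gold = (0.47/0.112)^(1/0.53) ≈ 14.9708.
y_gold = 14.9708^0.47 ≈ 3.5675; c_gold = (1−0.47)·y_gold ≈ 1.8908.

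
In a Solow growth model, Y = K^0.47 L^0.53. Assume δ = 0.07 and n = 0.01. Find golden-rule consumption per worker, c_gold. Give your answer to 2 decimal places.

c_gold ≈ 2.55

n + δ = 0.01 + 0.07 = 0.08.
Setting f'(k) = n+δ gives 0.47·k^(0.47−1) = 0.08, hence k_gold = (0.47/0.08)^(1/0.53) ≈ 28.2461.
y_gold = 28.2461^0.47 ≈ 4.8078.
c_gold = y_gold − (n+δ)·k_gold = 4.8078 − 0.08·28.2461 ≈ 2.5482.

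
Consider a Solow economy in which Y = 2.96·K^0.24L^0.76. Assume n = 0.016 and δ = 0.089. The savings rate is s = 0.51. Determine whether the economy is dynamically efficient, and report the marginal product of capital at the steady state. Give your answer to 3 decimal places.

dynamically inefficient; MPK ≈ 0.049

Break-even investment rate: n + δ = 0.016 + 0.089 = 0.105.
Steady-state k*: s·A·k^0.24 = 0.105·k gives k* = (0.51·2.96/0.105)^(1/0.76) ≈ 33.3621.
MPK = 0.24·2.96·33.3621^(-0.76) ≈ 0.0494.
MPK < n+δ = 0.105, so the economy is dynamically inefficient (over-saving).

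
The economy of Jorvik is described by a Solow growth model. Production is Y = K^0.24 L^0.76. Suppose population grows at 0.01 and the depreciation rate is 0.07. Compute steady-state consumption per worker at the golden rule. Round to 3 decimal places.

c_gold ≈ 1.075

The effective depreciation rate is n + δ = 0.01 + 0.07 = 0.08.
Setting f'(k) = n+δ gives 0.24·k^(0.24−1) = 0.08, hence k_gold = (0.24/0.08)^(1/0.76) ≈ 4.2442.
y_gold = 4.2442^0.24 ≈ 1.4147.
c_gold = y_gold − (n+δ)·k_gold = 1.4147 − 0.08·4.2442 ≈ 1.0752.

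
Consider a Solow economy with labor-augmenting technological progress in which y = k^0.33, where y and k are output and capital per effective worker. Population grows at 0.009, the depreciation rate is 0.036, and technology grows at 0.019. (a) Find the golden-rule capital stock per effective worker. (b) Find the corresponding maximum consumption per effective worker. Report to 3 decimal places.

(a) k_gold ≈ 11.566; (b) c_gold ≈ 1.503

n + g + δ = 0.009 + 0.019 + 0.036 = 0.064.
Golden rule sets MPK = n+g+δ: 0.33·k^(0.33−1) = 0.064, so k_gold = (0.33/0.064)^(1/0.67) ≈ 11.5660.
y_gold = 11.5660^0.33 ≈ 2.2431; c_gold = y_gold − 0.064·k_gold ≈ 1.5029.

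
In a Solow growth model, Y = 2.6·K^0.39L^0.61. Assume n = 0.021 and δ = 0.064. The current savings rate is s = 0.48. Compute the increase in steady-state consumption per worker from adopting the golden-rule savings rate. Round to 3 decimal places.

The effective depreciation rate is n + δ = 0.021 + 0.064 = 0.085.
Current steady state (s = 0.48): k* = (0.48·2.6/0.085)^(1/0.61) ≈ 81.8050, y* = 2.6·81.8050^0.39 ≈ 14.4863, c* = (1−0.48)·14.4863 ≈ 7.5329.
Golden rule sets MPK = n+δ: 0.39·2.6·k^(0.39−1) = 0.085, so k_gold = (0.39·2.6/0.085)^(1/0.61) ≈ 58.2035.
y_gold = 2.6·58.2035^0.39 ≈ 12.6854, c_gold = y_gold − 0.085·k_gold ≈ 7.7381.
Gain: Δc = 7.7381 − 7.5329 ≈ 0.2052.

Δc ≈ 0.205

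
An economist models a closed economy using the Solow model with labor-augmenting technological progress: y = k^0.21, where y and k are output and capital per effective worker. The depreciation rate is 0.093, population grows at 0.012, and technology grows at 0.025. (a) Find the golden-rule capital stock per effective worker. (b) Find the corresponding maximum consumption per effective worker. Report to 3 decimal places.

n + g + δ = 0.012 + 0.025 + 0.093 = 0.13.
Setting f'(k) = n+g+δ gives 0.21·k^(0.21−1) = 0.13, hence k_gold = (0.21/0.13)^(1/0.79) ≈ 1.8350.
y_gold = 1.8350^0.21 ≈ 1.1360; c_gold = y_gold − 0.13·k_gold ≈ 0.8974.

(a) k_gold ≈ 1.835; (b) c_gold ≈ 0.897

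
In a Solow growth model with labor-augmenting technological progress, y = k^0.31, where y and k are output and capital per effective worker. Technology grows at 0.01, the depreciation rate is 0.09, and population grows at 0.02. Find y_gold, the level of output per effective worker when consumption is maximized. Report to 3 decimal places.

n + g + δ = 0.02 + 0.01 + 0.09 = 0.12.
Maximizing c = f(k) − (n+g+δ)·k gives f'(k) = n+g+δ, i.e. 0.31·k^(0.31−1) = 0.12, so k_gold = (0.31/0.12)^(1/0.69) ≈ 3.9570.
Output: y_gold = k_gold^0.31 = 3.9570^0.31 ≈ 1.5317.

y_gold ≈ 1.532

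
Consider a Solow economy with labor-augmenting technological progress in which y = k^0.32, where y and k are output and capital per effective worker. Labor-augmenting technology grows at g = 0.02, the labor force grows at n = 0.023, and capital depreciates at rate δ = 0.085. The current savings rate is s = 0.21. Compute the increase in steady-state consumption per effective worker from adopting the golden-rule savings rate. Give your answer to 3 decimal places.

Capital per effective worker breaks even when investment replaces (n + g + δ)·k; here n + g + δ = 0.128.
Current steady state (s = 0.21): k* = (0.21/0.128)^(1/0.68) ≈ 2.0710, y* = 2.0710^0.32 ≈ 1.2624, c* = (1−0.21)·1.2624 ≈ 0.9973.
Golden rule sets MPK = n+g+δ: 0.32·k^(0.32−1) = 0.128, so k_gold = (0.32/0.128)^(1/0.68) ≈ 3.8477.
y_gold = 3.8477^0.32 ≈ 1.5391, c_gold = y_gold − 0.128·k_gold ≈ 1.0466.
Gain: Δc = 1.0466 − 0.9973 ≈ 0.0493.

Δc ≈ 0.049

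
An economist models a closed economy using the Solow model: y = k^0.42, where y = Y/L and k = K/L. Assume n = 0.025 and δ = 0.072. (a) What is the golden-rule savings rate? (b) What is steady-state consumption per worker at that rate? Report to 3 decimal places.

Capital per worker breaks even when investment replaces (n + δ)·k; here n + δ = 0.097.
For Cobb-Douglas, s_gold equals capital's share: s_gold = 0.42.
At the golden rule the marginal product of capital equals n+δ: 0.42·k^(0.42−1) = 0.097. Solving, k_gold = (0.42/0.097)^(1/0.58) ≈ 12.5134.
y_gold = 12.5134^0.42 ≈ 2.8900; c_gold = (1−0.42)·y_gold ≈ 1.6762.

(a) s_gold = 0.420; (b) c_gold ≈ 1.676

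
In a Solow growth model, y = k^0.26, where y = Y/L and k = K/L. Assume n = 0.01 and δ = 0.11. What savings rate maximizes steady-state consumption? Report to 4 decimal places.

n + δ = 0.01 + 0.11 = 0.12.
At the golden rule MPK = n+δ, and in any Cobb-Douglas steady state s = (n+δ)·k/y = MPK·k/y = capital's share 0.26.

s_gold = 0.2600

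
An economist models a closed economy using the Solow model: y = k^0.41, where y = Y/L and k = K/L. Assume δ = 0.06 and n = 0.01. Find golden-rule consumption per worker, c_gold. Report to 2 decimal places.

n + δ = 0.01 + 0.06 = 0.07.
Maximizing c = f(k) − (n+δ)·k gives f'(k) = n+δ, i.e. 0.41·k^(0.41−1) = 0.07, so k_gold = (0.41/0.07)^(1/0.59) ≈ 20.0061.
y_gold = 20.0061^0.41 ≈ 3.4157.
c_gold = y_gold − (n+δ)·k_gold = 3.4157 − 0.07·20.0061 ≈ 2.0152.

c_gold ≈ 2.02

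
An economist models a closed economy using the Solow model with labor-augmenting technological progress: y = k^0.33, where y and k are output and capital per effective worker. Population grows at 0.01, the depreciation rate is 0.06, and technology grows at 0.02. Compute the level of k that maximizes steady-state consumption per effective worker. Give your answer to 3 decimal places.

Break-even investment rate: n + g + δ = 0.01 + 0.02 + 0.06 = 0.09.
Maximizing c = f(k) − (n+g+δ)·k gives f'(k) = n+g+δ, i.e. 0.33·k^(0.33−1) = 0.09, so k_gold = (0.33/0.09)^(1/0.67) ≈ 6.9534.

k_gold ≈ 6.953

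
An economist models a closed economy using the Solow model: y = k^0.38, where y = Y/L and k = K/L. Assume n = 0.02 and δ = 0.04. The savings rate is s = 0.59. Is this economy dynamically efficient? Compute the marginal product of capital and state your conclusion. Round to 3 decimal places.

dynamically inefficient; MPK ≈ 0.039

The effective depreciation rate is n + δ = 0.02 + 0.04 = 0.06.
Steady-state k*: s·k^0.38 = 0.06·k gives k* = (0.59/0.06)^(1/0.62) ≈ 39.9145.
MPK = 0.38·39.9145^(-0.62) ≈ 0.0386.
MPK < n+δ = 0.06, so the economy is dynamically inefficient (over-saving).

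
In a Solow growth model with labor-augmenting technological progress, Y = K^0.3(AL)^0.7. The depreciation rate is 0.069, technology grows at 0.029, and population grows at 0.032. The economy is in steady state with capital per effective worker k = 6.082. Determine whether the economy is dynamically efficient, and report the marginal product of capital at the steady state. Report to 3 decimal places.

The effective depreciation rate is n + g + δ = 0.032 + 0.029 + 0.069 = 0.13.
MPK = 0.3·k^(0.3−1) = 0.3·6.082^(-0.7) ≈ 0.0848.
MPK < 0.13, so the economy is dynamically inefficient (over-saving).

dynamically inefficient; MPK ≈ 0.085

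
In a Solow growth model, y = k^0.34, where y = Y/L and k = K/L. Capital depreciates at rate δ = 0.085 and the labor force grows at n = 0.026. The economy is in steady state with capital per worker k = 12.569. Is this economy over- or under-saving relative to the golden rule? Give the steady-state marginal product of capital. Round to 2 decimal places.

over-saving; MPK ≈ 0.06

n + δ = 0.026 + 0.085 = 0.111.
MPK = 0.34·k^(0.34−1) = 0.34·12.569^(-0.66) ≈ 0.0640.
MPK < 0.111, so the economy is dynamically inefficient (over-saving).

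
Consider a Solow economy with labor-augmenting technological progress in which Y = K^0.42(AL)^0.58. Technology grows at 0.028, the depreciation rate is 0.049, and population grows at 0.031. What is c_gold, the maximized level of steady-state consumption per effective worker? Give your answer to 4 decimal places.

c_gold ≈ 1.5508

n + g + δ = 0.031 + 0.028 + 0.049 = 0.108.
Golden rule sets MPK = n+g+δ: 0.42·k^(0.42−1) = 0.108, so k_gold = (0.42/0.108)^(1/0.58) ≈ 10.3978.
y_gold = 10.3978^0.42 ≈ 2.6737.
c_gold = y_gold − (n+g+δ)·k_gold = 2.6737 − 0.108·10.3978 ≈ 1.5508.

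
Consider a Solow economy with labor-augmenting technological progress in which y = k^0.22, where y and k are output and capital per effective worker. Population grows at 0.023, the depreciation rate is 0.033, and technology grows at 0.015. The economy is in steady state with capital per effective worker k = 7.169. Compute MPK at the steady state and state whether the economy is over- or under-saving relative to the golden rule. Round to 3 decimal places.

Capital per effective worker breaks even when investment replaces (n + g + δ)·k; here n + g + δ = 0.071.
MPK = 0.22·k^(0.22−1) = 0.22·7.169^(-0.78) ≈ 0.0473.
MPK < 0.071, so the economy is dynamically inefficient (over-saving).

over-saving; MPK ≈ 0.047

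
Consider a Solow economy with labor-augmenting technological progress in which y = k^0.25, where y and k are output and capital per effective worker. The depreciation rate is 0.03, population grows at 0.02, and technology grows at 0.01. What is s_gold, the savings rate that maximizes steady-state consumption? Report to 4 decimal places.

The effective depreciation rate is n + g + δ = 0.02 + 0.01 + 0.03 = 0.06.
At the golden rule MPK = n+g+δ, and in any Cobb-Douglas steady state s = (n+g+δ)·k/y = MPK·k/y = capital's share 0.25.

s_gold = 0.2500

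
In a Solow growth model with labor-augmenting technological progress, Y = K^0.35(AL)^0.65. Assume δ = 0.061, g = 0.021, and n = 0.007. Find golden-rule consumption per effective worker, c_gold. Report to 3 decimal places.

c_gold ≈ 1.359

The effective depreciation rate is n + g + δ = 0.007 + 0.021 + 0.061 = 0.089.
Maximizing c = f(k) − (n+g+δ)·k gives f'(k) = n+g+δ, i.e. 0.35·k^(0.35−1) = 0.089, so k_gold = (0.35/0.089)^(1/0.65) ≈ 8.2203.
y_gold = 8.2203^0.35 ≈ 2.0903.
c_gold = y_gold − (n+g+δ)·k_gold = 2.0903 − 0.089·8.2203 ≈ 1.3587.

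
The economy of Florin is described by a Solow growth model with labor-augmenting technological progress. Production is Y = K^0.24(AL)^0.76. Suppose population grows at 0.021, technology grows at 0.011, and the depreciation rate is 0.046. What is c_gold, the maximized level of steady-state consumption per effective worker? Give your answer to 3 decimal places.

c_gold ≈ 1.084

n + g + δ = 0.021 + 0.011 + 0.046 = 0.078.
Golden rule sets MPK = n+g+δ: 0.24·k^(0.24−1) = 0.078, so k_gold = (0.24/0.078)^(1/0.76) ≈ 4.3879.
y_gold = 4.3879^0.24 ≈ 1.4261.
c_gold = y_gold − (n+g+δ)·k_gold = 1.4261 − 0.078·4.3879 ≈ 1.0838.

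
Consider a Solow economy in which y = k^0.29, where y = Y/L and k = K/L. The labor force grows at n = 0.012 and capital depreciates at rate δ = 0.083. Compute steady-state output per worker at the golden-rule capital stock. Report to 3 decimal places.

y_gold ≈ 1.577

n + δ = 0.012 + 0.083 = 0.095.
Setting f'(k) = n+δ gives 0.29·k^(0.29−1) = 0.095, hence k_gold = (0.29/0.095)^(1/0.71) ≈ 4.8155.
Output: y_gold = k_gold^0.29 = 4.8155^0.29 ≈ 1.5775.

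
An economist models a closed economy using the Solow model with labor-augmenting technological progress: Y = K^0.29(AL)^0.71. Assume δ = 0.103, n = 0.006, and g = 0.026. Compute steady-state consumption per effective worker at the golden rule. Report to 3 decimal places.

n + g + δ = 0.006 + 0.026 + 0.103 = 0.135.
At the golden rule the marginal product of capital equals n+g+δ: 0.29·k^(0.29−1) = 0.135. Solving, k_gold = (0.29/0.135)^(1/0.71) ≈ 2.9356.
y_gold = 2.9356^0.29 ≈ 1.3666.
c_gold = y_gold − (n+g+δ)·k_gold = 1.3666 − 0.135·2.9356 ≈ 0.9703.

c_gold ≈ 0.970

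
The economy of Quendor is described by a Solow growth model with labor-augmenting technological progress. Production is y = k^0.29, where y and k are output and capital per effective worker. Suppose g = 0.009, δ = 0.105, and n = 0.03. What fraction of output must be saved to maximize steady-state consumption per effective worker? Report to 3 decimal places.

Capital per effective worker breaks even when investment replaces (n + g + δ)·k; here n + g + δ = 0.144.
At the golden rule MPK = n+g+δ, and in any Cobb-Douglas steady state s = (n+g+δ)·k/y = MPK·k/y = capital's share 0.29.

s_gold = 0.290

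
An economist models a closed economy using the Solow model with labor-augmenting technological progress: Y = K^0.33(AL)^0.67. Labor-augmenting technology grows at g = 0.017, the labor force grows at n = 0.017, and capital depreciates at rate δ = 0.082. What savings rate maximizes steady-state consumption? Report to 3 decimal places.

The effective depreciation rate is n + g + δ = 0.017 + 0.017 + 0.082 = 0.116.
At the golden rule MPK = n+g+δ, and in any Cobb-Douglas steady state s = (n+g+δ)·k/y = MPK·k/y = capital's share 0.33.

s_gold = 0.330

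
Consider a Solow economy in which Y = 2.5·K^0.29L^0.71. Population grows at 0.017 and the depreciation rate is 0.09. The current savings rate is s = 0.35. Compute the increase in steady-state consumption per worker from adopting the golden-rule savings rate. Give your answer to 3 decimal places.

The effective depreciation rate is n + δ = 0.017 + 0.09 = 0.107.
Current steady state (s = 0.35): k* = (0.35·2.5/0.107)^(1/0.71) ≈ 19.2924, y* = 2.5·19.2924^0.29 ≈ 5.8980, c* = (1−0.35)·5.8980 ≈ 3.8337.
At the golden rule the marginal product of capital equals n+δ: 0.29·2.5·k^(0.29−1) = 0.107. Solving, k_gold = (0.29·2.5/0.107)^(1/0.71) ≈ 14.8033.
y_gold = 2.5·14.8033^0.29 ≈ 5.4619, c_gold = y_gold − 0.107·k_gold ≈ 3.8779.
Gain: Δc = 3.8779 − 3.8337 ≈ 0.0443.

Δc ≈ 0.044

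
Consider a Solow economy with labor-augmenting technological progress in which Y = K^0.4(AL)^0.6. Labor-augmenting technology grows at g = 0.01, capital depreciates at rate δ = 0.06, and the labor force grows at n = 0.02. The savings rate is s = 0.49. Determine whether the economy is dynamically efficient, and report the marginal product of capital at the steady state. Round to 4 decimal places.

The effective depreciation rate is n + g + δ = 0.02 + 0.01 + 0.06 = 0.09.
Steady-state k*: s·k^0.4 = 0.09·k gives k* = (0.49/0.09)^(1/0.6) ≈ 16.8496.
MPK = 0.4·16.8496^(-0.6) ≈ 0.0735.
MPK < n+g+δ = 0.09, so the economy is dynamically inefficient (over-saving).

dynamically inefficient; MPK ≈ 0.0735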